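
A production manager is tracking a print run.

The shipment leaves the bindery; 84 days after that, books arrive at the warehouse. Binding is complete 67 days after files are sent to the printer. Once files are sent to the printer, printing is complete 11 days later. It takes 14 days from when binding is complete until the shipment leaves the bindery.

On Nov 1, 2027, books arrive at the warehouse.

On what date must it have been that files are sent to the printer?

May 20, 2027

Books arrive at the warehouse: Nov 1, 2027.
The shipment leaves the bindery: Nov 1, 2027 − 84 days = Aug 9, 2027.
Binding is complete: Aug 9, 2027 − 14 days = Jul 26, 2027.
Files are sent to the printer: Jul 26, 2027 − 67 days = May 20, 2027.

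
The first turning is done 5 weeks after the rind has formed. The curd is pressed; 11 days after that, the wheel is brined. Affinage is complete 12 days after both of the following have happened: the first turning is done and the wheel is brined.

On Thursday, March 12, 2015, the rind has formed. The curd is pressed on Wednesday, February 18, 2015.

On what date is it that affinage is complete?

The rind has formed: Mar 12, 2015.
The first turning is done: Mar 12, 2015 + 5 weeks = Apr 16, 2015.
The curd is pressed: Feb 18, 2015.
The wheel is brined: Feb 18, 2015 + 11 days = Mar 1, 2015.
Both prerequisites met — the first turning is done (Apr 16, 2015), the wheel is brined (Mar 1, 2015); the later is Apr 16, 2015.
Affinage is complete: Apr 16, 2015 + 12 days = Apr 28, 2015.

Tuesday, April 28, 2015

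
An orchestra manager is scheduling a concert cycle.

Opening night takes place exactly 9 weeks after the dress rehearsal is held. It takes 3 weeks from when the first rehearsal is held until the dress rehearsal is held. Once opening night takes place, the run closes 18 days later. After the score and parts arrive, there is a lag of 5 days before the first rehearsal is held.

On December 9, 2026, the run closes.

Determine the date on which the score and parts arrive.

The run closes: Dec 9, 2026.
Opening night takes place: Dec 9, 2026 − 18 days = Nov 21, 2026.
The dress rehearsal is held: Nov 21, 2026 − 9 weeks = Sep 19, 2026.
The first rehearsal is held: Sep 19, 2026 − 3 weeks = Aug 29, 2026.
The score and parts arrive: Aug 29, 2026 − 5 days = Aug 24, 2026.

August 24, 2026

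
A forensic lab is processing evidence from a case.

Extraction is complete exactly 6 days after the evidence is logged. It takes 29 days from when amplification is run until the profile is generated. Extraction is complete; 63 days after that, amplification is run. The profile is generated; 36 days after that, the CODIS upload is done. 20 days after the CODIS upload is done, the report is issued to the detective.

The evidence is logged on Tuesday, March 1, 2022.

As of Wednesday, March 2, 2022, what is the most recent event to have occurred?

The evidence is logged

The evidence is logged: Mar 1, 2022.
Extraction is complete: Mar 1, 2022 + 6 days = Mar 7, 2022.
Amplification is run: Mar 7, 2022 + 63 days = May 9, 2022.
The profile is generated: May 9, 2022 + 29 days = Jun 7, 2022.
The CODIS upload is done: Jun 7, 2022 + 36 days = Jul 13, 2022.
The report is issued to the detective: Jul 13, 2022 + 20 days = Aug 2, 2022.
Mar 2, 2022 falls between when the evidence is logged (Mar 1, 2022) and when extraction is complete (Mar 7, 2022).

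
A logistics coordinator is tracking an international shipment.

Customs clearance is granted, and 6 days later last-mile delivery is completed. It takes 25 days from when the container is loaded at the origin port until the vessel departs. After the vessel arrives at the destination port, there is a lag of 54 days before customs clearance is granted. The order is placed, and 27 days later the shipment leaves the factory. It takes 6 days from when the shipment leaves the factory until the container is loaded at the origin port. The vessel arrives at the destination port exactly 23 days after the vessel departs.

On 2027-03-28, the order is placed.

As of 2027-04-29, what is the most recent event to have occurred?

The order is placed: Mar 28, 2027.
The shipment leaves the factory: Mar 28, 2027 + 27 days = Apr 24, 2027.
The container is loaded at the origin port: Apr 24, 2027 + 6 days = Apr 30, 2027.
The vessel departs: Apr 30, 2027 + 25 days = May 25, 2027.
The vessel arrives at the destination port: May 25, 2027 + 23 days = Jun 17, 2027.
Customs clearance is granted: Jun 17, 2027 + 54 days = Aug 10, 2027.
Last-mile delivery is completed: Aug 10, 2027 + 6 days = Aug 16, 2027.
Apr 29, 2027 falls between when the shipment leaves the factory (Apr 24, 2027) and when the container is loaded at the origin port (Apr 30, 2027).

The shipment leaves the factory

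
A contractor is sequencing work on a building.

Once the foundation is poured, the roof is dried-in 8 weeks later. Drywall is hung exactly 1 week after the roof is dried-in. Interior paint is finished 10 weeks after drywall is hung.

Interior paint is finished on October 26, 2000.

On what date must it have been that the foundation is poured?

Interior paint is finished: Oct 26, 2000.
Drywall is hung: Oct 26, 2000 − 10 weeks = Aug 17, 2000.
The roof is dried-in: Aug 17, 2000 − 1 week = Aug 10, 2000.
The foundation is poured: Aug 10, 2000 − 8 weeks = Jun 15, 2000.

June 15, 2000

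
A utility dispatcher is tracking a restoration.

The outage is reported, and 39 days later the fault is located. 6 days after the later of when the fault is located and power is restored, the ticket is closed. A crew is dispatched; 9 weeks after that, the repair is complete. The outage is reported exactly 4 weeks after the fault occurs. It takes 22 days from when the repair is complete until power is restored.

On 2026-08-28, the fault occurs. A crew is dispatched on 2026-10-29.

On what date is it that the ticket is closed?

The fault occurs: Aug 28, 2026.
The outage is reported: Aug 28, 2026 + 4 weeks = Sep 25, 2026.
The fault is located: Sep 25, 2026 + 39 days = Nov 3, 2026.
A crew is dispatched: Oct 29, 2026.
The repair is complete: Oct 29, 2026 + 9 weeks = Dec 31, 2026.
Power is restored: Dec 31, 2026 + 22 days = Jan 22, 2027.
Both prerequisites met — the fault is located (Nov 3, 2026), power is restored (Jan 22, 2027); the later is Jan 22, 2027.
The ticket is closed: Jan 22, 2027 + 6 days = Jan 28, 2027.

2027-01-28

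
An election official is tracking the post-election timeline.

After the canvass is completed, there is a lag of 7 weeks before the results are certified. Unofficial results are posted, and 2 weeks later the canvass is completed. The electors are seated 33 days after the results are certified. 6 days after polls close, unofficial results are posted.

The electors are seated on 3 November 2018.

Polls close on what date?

The electors are seated: Nov 3, 2018.
The results are certified: Nov 3, 2018 − 33 days = Oct 1, 2018.
The canvass is completed: Oct 1, 2018 − 7 weeks = Aug 13, 2018.
Unofficial results are posted: Aug 13, 2018 − 2 weeks = Jul 30, 2018.
Polls close: Jul 30, 2018 − 6 days = Jul 24, 2018.

24 July 2018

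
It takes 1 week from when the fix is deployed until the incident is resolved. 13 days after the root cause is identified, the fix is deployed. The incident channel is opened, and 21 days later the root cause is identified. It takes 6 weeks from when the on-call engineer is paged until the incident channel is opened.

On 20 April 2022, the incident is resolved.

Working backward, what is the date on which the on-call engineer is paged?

27 January 2022

The incident is resolved: Apr 20, 2022.
The fix is deployed: Apr 20, 2022 − 1 week = Apr 13, 2022.
The root cause is identified: Apr 13, 2022 − 13 days = Mar 31, 2022.
The incident channel is opened: Mar 31, 2022 − 21 days = Mar 10, 2022.
The on-call engineer is paged: Mar 10, 2022 − 6 weeks = Jan 27, 2022.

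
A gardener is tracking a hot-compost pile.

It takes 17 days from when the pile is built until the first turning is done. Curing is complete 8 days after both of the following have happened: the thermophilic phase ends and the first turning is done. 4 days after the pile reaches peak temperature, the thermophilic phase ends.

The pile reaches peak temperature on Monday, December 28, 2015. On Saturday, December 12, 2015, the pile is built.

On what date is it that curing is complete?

The pile reaches peak temperature: Dec 28, 2015.
The thermophilic phase ends: Dec 28, 2015 + 4 days = Jan 1, 2016.
The pile is built: Dec 12, 2015.
The first turning is done: Dec 12, 2015 + 17 days = Dec 29, 2015.
Both prerequisites met — the thermophilic phase ends (Jan 1, 2016), the first turning is done (Dec 29, 2015); the later is Jan 1, 2016.
Curing is complete: Jan 1, 2016 + 8 days = Jan 9, 2016.

Saturday, January 9, 2016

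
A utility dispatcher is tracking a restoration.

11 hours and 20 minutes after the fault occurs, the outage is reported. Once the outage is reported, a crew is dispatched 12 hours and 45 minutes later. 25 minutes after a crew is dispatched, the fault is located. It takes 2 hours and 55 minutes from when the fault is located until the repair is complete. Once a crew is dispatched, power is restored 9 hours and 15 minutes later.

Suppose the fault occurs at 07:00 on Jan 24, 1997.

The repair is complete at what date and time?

10:25 on Jan 25, 1997

The fault occurs: 07:00 Jan 24, 1997.
The outage is reported: 07:00 Jan 24, 1997 + 11h20m = 18:20 Jan 24, 1997.
A crew is dispatched: 18:20 Jan 24, 1997 + 12h45m = 07:05 Jan 25, 1997.
The fault is located: 07:05 Jan 25, 1997 + 25m = 07:30 Jan 25, 1997.
The repair is complete: 07:30 Jan 25, 1997 + 2h55m = 10:25 Jan 25, 1997.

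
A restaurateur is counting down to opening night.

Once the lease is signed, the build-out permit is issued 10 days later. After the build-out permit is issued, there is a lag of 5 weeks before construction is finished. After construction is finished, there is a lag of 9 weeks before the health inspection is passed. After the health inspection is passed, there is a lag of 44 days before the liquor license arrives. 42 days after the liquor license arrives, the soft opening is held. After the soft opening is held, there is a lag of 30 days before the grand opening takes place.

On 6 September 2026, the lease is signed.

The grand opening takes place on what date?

18 April 2027

The lease is signed: Sep 6, 2026.
The build-out permit is issued: Sep 6, 2026 + 10 days = Sep 16, 2026.
Construction is finished: Sep 16, 2026 + 5 weeks = Oct 21, 2026.
The health inspection is passed: Oct 21, 2026 + 9 weeks = Dec 23, 2026.
The liquor license arrives: Dec 23, 2026 + 44 days = Feb 5, 2027.
The soft opening is held: Feb 5, 2027 + 42 days = Mar 19, 2027.
The grand opening takes place: Mar 19, 2027 + 30 days = Apr 18, 2027.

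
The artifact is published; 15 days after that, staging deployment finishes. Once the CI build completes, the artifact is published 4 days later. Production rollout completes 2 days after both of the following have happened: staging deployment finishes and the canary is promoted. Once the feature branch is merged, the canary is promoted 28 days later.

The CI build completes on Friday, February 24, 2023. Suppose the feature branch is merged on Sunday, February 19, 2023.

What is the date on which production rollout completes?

Tuesday, March 21, 2023

The CI build completes: Feb 24, 2023.
The artifact is published: Feb 24, 2023 + 4 days = Feb 28, 2023.
Staging deployment finishes: Feb 28, 2023 + 15 days = Mar 15, 2023.
The feature branch is merged: Feb 19, 2023.
The canary is promoted: Feb 19, 2023 + 28 days = Mar 19, 2023.
Both prerequisites met — staging deployment finishes (Mar 15, 2023), the canary is promoted (Mar 19, 2023); the later is Mar 19, 2023.
Production rollout completes: Mar 19, 2023 + 2 days = Mar 21, 2023.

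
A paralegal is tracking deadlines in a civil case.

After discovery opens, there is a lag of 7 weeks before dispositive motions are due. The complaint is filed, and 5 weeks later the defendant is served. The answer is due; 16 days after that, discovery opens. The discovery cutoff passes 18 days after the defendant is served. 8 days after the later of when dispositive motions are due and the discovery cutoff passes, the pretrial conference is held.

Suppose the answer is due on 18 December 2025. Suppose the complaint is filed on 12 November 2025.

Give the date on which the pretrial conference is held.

1 March 2026

The answer is due: Dec 18, 2025.
Discovery opens: Dec 18, 2025 + 16 days = Jan 3, 2026.
Dispositive motions are due: Jan 3, 2026 + 7 weeks = Feb 21, 2026.
The complaint is filed: Nov 12, 2025.
The defendant is served: Nov 12, 2025 + 5 weeks = Dec 17, 2025.
The discovery cutoff passes: Dec 17, 2025 + 18 days = Jan 4, 2026.
Both prerequisites met — dispositive motions are due (Feb 21, 2026), the discovery cutoff passes (Jan 4, 2026); the later is Feb 21, 2026.
The pretrial conference is held: Feb 21, 2026 + 8 days = Mar 1, 2026.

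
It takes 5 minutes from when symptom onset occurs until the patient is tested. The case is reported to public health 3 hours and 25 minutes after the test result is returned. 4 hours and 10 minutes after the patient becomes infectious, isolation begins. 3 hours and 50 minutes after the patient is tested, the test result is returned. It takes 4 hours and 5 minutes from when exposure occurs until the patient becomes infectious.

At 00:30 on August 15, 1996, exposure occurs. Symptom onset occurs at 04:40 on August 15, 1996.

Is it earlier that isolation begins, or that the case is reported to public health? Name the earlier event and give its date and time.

Exposure occurs: 00:30 Aug 15, 1996.
The patient becomes infectious: 00:30 Aug 15, 1996 + 4h05m = 04:35 Aug 15, 1996.
Isolation begins: 04:35 Aug 15, 1996 + 4h10m = 08:45 Aug 15, 1996.
Symptom onset occurs: 04:40 Aug 15, 1996.
The patient is tested: 04:40 Aug 15, 1996 + 5m = 04:45 Aug 15, 1996.
The test result is returned: 04:45 Aug 15, 1996 + 3h50m = 08:35 Aug 15, 1996.
The case is reported to public health: 08:35 Aug 15, 1996 + 3h25m = 12:00 Aug 15, 1996.
Comparing: isolation begins at 08:45 Aug 15, 1996 vs the case is reported to public health at 12:00 Aug 15, 1996. Earlier: isolation begins.

Isolation begins — 08:45 on August 15, 1996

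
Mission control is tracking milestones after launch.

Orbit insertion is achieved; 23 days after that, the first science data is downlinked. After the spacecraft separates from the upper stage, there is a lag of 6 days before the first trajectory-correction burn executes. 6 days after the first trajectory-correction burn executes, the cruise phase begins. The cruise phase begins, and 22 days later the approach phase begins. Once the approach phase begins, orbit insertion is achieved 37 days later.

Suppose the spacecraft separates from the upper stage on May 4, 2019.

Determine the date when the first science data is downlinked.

The spacecraft separates from the upper stage: May 4, 2019.
The first trajectory-correction burn executes: May 4, 2019 + 6 days = May 10, 2019.
The cruise phase begins: May 10, 2019 + 6 days = May 16, 2019.
The approach phase begins: May 16, 2019 + 22 days = Jun 7, 2019.
Orbit insertion is achieved: Jun 7, 2019 + 37 days = Jul 14, 2019.
The first science data is downlinked: Jul 14, 2019 + 23 days = Aug 6, 2019.

Aug 6, 2019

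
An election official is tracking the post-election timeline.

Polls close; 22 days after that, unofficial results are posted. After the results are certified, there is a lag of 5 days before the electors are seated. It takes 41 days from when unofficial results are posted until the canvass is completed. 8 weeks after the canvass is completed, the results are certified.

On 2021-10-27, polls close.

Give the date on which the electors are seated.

Polls close: Oct 27, 2021.
Unofficial results are posted: Oct 27, 2021 + 22 days = Nov 18, 2021.
The canvass is completed: Nov 18, 2021 + 41 days = Dec 29, 2021.
The results are certified: Dec 29, 2021 + 8 weeks = Feb 23, 2022.
The electors are seated: Feb 23, 2022 + 5 days = Feb 28, 2022.

2022-02-28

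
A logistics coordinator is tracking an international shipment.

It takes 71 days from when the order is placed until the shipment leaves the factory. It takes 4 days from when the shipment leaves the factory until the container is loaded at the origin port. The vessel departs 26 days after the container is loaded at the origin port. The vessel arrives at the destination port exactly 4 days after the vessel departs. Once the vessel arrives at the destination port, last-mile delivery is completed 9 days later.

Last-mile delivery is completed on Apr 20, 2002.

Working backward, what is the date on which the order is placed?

Last-mile delivery is completed: Apr 20, 2002.
The vessel arrives at the destination port: Apr 20, 2002 − 9 days = Apr 11, 2002.
The vessel departs: Apr 11, 2002 − 4 days = Apr 7, 2002.
The container is loaded at the origin port: Apr 7, 2002 − 26 days = Mar 12, 2002.
The shipment leaves the factory: Mar 12, 2002 − 4 days = Mar 8, 2002.
The order is placed: Mar 8, 2002 − 71 days = Dec 27, 2001.

Dec 27, 2001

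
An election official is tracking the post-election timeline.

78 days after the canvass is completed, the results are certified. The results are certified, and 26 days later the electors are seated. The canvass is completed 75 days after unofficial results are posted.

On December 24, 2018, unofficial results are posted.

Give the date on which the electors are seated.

June 21, 2019

Unofficial results are posted: Dec 24, 2018.
The canvass is completed: Dec 24, 2018 + 75 days = Mar 9, 2019.
The results are certified: Mar 9, 2019 + 78 days = May 26, 2019.
The electors are seated: May 26, 2019 + 26 days = Jun 21, 2019.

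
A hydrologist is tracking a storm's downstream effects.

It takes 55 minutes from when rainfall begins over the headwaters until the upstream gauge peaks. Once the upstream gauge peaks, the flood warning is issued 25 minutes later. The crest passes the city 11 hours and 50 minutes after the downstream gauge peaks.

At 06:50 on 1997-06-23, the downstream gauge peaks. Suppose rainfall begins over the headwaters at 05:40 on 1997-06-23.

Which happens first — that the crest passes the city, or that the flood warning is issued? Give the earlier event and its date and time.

The downstream gauge peaks: 06:50 Jun 23, 1997.
The crest passes the city: 06:50 Jun 23, 1997 + 11h50m = 18:40 Jun 23, 1997.
Rainfall begins over the headwaters: 05:40 Jun 23, 1997.
The upstream gauge peaks: 05:40 Jun 23, 1997 + 55m = 06:35 Jun 23, 1997.
The flood warning is issued: 06:35 Jun 23, 1997 + 25m = 07:00 Jun 23, 1997.
Comparing: the crest passes the city at 18:40 Jun 23, 1997 vs the flood warning is issued at 07:00 Jun 23, 1997. Earlier: the flood warning is issued.

The flood warning is issued — 07:00 on 1997-06-23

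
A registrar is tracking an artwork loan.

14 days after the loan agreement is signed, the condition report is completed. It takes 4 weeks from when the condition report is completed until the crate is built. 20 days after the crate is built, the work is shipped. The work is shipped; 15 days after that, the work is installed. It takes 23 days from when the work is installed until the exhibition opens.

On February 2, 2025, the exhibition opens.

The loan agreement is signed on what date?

The exhibition opens: Feb 2, 2025.
The work is installed: Feb 2, 2025 − 23 days = Jan 10, 2025.
The work is shipped: Jan 10, 2025 − 15 days = Dec 26, 2024.
The crate is built: Dec 26, 2024 − 20 days = Dec 6, 2024.
The condition report is completed: Dec 6, 2024 − 4 weeks = Nov 8, 2024.
The loan agreement is signed: Nov 8, 2024 − 14 days = Oct 25, 2024.

October 25, 2024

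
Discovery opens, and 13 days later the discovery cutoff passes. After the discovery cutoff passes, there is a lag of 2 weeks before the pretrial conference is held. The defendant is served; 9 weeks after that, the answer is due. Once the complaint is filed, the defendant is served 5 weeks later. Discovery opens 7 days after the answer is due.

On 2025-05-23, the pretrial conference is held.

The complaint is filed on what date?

The pretrial conference is held: May 23, 2025.
The discovery cutoff passes: May 23, 2025 − 2 weeks = May 9, 2025.
Discovery opens: May 9, 2025 − 13 days = Apr 26, 2025.
The answer is due: Apr 26, 2025 − 7 days = Apr 19, 2025.
The defendant is served: Apr 19, 2025 − 9 weeks = Feb 15, 2025.
The complaint is filed: Feb 15, 2025 − 5 weeks = Jan 11, 2025.

2025-01-11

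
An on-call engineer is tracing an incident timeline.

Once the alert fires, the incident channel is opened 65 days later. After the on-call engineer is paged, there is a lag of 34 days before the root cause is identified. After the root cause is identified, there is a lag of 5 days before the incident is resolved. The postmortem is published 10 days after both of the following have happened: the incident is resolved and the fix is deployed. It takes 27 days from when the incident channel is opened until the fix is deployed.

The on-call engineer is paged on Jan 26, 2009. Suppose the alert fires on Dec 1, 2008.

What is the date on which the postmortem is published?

Mar 16, 2009

The on-call engineer is paged: Jan 26, 2009.
The root cause is identified: Jan 26, 2009 + 34 days = Mar 1, 2009.
The incident is resolved: Mar 1, 2009 + 5 days = Mar 6, 2009.
The alert fires: Dec 1, 2008.
The incident channel is opened: Dec 1, 2008 + 65 days = Feb 4, 2009.
The fix is deployed: Feb 4, 2009 + 27 days = Mar 3, 2009.
Both prerequisites met — the incident is resolved (Mar 6, 2009), the fix is deployed (Mar 3, 2009); the later is Mar 6, 2009.
The postmortem is published: Mar 6, 2009 + 10 days = Mar 16, 2009.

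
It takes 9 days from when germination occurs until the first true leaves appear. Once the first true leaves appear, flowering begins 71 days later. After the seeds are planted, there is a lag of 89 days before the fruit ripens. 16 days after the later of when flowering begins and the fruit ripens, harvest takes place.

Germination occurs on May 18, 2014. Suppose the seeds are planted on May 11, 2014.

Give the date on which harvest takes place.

Aug 24, 2014

Germination occurs: May 18, 2014.
The first true leaves appear: May 18, 2014 + 9 days = May 27, 2014.
Flowering begins: May 27, 2014 + 71 days = Aug 6, 2014.
The seeds are planted: May 11, 2014.
The fruit ripens: May 11, 2014 + 89 days = Aug 8, 2014.
Both prerequisites met — flowering begins (Aug 6, 2014), the fruit ripens (Aug 8, 2014); the later is Aug 8, 2014.
Harvest takes place: Aug 8, 2014 + 16 days = Aug 24, 2014.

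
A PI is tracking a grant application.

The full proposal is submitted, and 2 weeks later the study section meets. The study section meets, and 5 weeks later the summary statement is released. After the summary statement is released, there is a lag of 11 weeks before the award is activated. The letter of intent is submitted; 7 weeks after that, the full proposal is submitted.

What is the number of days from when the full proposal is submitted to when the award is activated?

126 days

Causal path: the full proposal is submitted → the study section meets → the summary statement is released → the award is activated.
Total delay along the path: 2 + 5 + 11 weeks = 18 weeks = 126 days.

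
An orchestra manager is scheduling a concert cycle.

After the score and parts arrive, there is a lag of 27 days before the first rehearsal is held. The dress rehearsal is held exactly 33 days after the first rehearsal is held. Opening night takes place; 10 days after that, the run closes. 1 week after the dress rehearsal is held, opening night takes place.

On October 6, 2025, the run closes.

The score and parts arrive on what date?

July 21, 2025

The run closes: Oct 6, 2025.
Opening night takes place: Oct 6, 2025 − 10 days = Sep 26, 2025.
The dress rehearsal is held: Sep 26, 2025 − 1 week = Sep 19, 2025.
The first rehearsal is held: Sep 19, 2025 − 33 days = Aug 17, 2025.
The score and parts arrive: Aug 17, 2025 − 27 days = Jul 21, 2025.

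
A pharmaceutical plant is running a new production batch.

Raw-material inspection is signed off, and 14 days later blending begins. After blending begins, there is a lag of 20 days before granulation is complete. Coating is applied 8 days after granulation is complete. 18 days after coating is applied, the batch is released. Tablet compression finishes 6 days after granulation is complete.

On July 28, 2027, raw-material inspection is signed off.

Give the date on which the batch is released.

Raw-material inspection is signed off: Jul 28, 2027.
Blending begins: Jul 28, 2027 + 14 days = Aug 11, 2027.
Granulation is complete: Aug 11, 2027 + 20 days = Aug 31, 2027.
Coating is applied: Aug 31, 2027 + 8 days = Sep 8, 2027.
The batch is released: Sep 8, 2027 + 18 days = Sep 26, 2027.

September 26, 2027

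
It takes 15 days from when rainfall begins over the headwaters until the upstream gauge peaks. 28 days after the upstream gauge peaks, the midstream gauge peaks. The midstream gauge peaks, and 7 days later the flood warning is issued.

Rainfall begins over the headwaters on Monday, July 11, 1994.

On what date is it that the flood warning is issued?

Tuesday, August 30, 1994

Rainfall begins over the headwaters: Jul 11, 1994.
The upstream gauge peaks: Jul 11, 1994 + 15 days = Jul 26, 1994.
The midstream gauge peaks: Jul 26, 1994 + 28 days = Aug 23, 1994.
The flood warning is issued: Aug 23, 1994 + 7 days = Aug 30, 1994.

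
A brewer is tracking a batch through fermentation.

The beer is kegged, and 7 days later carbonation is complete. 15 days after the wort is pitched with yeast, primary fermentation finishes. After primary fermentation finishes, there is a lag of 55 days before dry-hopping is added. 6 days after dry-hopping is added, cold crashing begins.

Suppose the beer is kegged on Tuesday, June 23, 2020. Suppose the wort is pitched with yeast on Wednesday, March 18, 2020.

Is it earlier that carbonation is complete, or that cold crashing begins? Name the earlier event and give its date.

Cold crashing begins — Tuesday, June 2, 2020

The beer is kegged: Jun 23, 2020.
Carbonation is complete: Jun 23, 2020 + 7 days = Jun 30, 2020.
The wort is pitched with yeast: Mar 18, 2020.
Primary fermentation finishes: Mar 18, 2020 + 15 days = Apr 2, 2020.
Dry-hopping is added: Apr 2, 2020 + 55 days = May 27, 2020.
Cold crashing begins: May 27, 2020 + 6 days = Jun 2, 2020.
Comparing: carbonation is complete on Jun 30, 2020 vs cold crashing begins on Jun 2, 2020. Earlier: cold crashing begins.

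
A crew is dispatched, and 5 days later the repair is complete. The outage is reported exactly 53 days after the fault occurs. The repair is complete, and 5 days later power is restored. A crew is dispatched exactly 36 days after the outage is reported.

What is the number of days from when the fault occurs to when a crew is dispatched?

Causal path: the fault occurs → the outage is reported → a crew is dispatched.
Total delay along the path: 53 + 36 = 89 days.

89 days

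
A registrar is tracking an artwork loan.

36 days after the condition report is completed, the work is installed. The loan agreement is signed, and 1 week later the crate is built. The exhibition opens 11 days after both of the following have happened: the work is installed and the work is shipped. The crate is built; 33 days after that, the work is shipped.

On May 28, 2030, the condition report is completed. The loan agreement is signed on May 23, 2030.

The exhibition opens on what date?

July 14, 2030

The condition report is completed: May 28, 2030.
The work is installed: May 28, 2030 + 36 days = Jul 3, 2030.
The loan agreement is signed: May 23, 2030.
The crate is built: May 23, 2030 + 1 week = May 30, 2030.
The work is shipped: May 30, 2030 + 33 days = Jul 2, 2030.
Both prerequisites met — the work is installed (Jul 3, 2030), the work is shipped (Jul 2, 2030); the later is Jul 3, 2030.
The exhibition opens: Jul 3, 2030 + 11 days = Jul 14, 2030.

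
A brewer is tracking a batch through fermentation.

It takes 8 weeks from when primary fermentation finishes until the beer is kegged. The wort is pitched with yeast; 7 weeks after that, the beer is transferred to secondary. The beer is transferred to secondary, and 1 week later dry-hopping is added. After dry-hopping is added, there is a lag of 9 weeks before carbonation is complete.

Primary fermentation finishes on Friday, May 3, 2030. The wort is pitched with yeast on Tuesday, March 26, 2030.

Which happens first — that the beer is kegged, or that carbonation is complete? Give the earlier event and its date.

Primary fermentation finishes: May 3, 2030.
The beer is kegged: May 3, 2030 + 8 weeks = Jun 28, 2030.
The wort is pitched with yeast: Mar 26, 2030.
The beer is transferred to secondary: Mar 26, 2030 + 7 weeks = May 14, 2030.
Dry-hopping is added: May 14, 2030 + 1 week = May 21, 2030.
Carbonation is complete: May 21, 2030 + 9 weeks = Jul 23, 2030.
Comparing: the beer is kegged on Jun 28, 2030 vs carbonation is complete on Jul 23, 2030. Earlier: the beer is kegged.

The beer is kegged — Friday, June 28, 2030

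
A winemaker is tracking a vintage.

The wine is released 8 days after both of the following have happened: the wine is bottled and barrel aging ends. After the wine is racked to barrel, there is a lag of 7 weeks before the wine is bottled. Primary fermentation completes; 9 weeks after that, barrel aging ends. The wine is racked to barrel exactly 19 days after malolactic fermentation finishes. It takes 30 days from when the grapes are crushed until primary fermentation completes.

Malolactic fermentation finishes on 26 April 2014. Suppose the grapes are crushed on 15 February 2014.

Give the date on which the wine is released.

Malolactic fermentation finishes: Apr 26, 2014.
The wine is racked to barrel: Apr 26, 2014 + 19 days = May 15, 2014.
The wine is bottled: May 15, 2014 + 7 weeks = Jul 3, 2014.
The grapes are crushed: Feb 15, 2014.
Primary fermentation completes: Feb 15, 2014 + 30 days = Mar 17, 2014.
Barrel aging ends: Mar 17, 2014 + 9 weeks = May 19, 2014.
Both prerequisites met — the wine is bottled (Jul 3, 2014), barrel aging ends (May 19, 2014); the later is Jul 3, 2014.
The wine is released: Jul 3, 2014 + 8 days = Jul 11, 2014.

11 July 2014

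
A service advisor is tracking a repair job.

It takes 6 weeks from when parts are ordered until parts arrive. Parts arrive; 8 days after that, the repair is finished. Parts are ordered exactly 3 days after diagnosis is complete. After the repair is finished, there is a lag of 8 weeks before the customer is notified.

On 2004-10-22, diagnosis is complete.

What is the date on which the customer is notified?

2005-02-08

Diagnosis is complete: Oct 22, 2004.
Parts are ordered: Oct 22, 2004 + 3 days = Oct 25, 2004.
Parts arrive: Oct 25, 2004 + 6 weeks = Dec 6, 2004.
The repair is finished: Dec 6, 2004 + 8 days = Dec 14, 2004.
The customer is notified: Dec 14, 2004 + 8 weeks = Feb 8, 2005.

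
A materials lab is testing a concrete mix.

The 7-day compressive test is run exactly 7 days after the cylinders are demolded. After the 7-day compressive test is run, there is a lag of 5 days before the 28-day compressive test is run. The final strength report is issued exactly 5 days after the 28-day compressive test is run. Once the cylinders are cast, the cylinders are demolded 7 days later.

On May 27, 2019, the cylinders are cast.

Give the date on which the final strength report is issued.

June 20, 2019

The cylinders are cast: May 27, 2019.
The cylinders are demolded: May 27, 2019 + 7 days = Jun 3, 2019.
The 7-day compressive test is run: Jun 3, 2019 + 7 days = Jun 10, 2019.
The 28-day compressive test is run: Jun 10, 2019 + 5 days = Jun 15, 2019.
The final strength report is issued: Jun 15, 2019 + 5 days = Jun 20, 2019.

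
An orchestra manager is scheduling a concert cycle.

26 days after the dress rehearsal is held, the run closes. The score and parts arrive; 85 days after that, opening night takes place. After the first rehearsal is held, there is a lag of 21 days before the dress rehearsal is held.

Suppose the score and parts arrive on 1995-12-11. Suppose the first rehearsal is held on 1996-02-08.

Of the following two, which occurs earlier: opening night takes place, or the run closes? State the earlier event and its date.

The score and parts arrive: Dec 11, 1995.
Opening night takes place: Dec 11, 1995 + 85 days = Mar 5, 1996.
The first rehearsal is held: Feb 8, 1996.
The dress rehearsal is held: Feb 8, 1996 + 21 days = Feb 29, 1996.
The run closes: Feb 29, 1996 + 26 days = Mar 26, 1996.
Comparing: opening night takes place on Mar 5, 1996 vs the run closes on Mar 26, 1996. Earlier: opening night takes place.

Opening night takes place — 1996-03-05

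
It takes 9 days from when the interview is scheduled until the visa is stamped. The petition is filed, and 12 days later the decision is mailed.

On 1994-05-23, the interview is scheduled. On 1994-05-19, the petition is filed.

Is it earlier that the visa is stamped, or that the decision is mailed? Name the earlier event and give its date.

The decision is mailed — 1994-05-31

The interview is scheduled: May 23, 1994.
The visa is stamped: May 23, 1994 + 9 days = Jun 1, 1994.
The petition is filed: May 19, 1994.
The decision is mailed: May 19, 1994 + 12 days = May 31, 1994.
Comparing: the visa is stamped on Jun 1, 1994 vs the decision is mailed on May 31, 1994. Earlier: the decision is mailed.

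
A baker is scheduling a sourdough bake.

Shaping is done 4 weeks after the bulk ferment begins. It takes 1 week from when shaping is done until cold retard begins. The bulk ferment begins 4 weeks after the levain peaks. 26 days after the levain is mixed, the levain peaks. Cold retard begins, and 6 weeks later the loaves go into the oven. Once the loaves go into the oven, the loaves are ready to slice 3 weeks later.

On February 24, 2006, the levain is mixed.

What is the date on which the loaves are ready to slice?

The levain is mixed: Feb 24, 2006.
The levain peaks: Feb 24, 2006 + 26 days = Mar 22, 2006.
The bulk ferment begins: Mar 22, 2006 + 4 weeks = Apr 19, 2006.
Shaping is done: Apr 19, 2006 + 4 weeks = May 17, 2006.
Cold retard begins: May 17, 2006 + 1 week = May 24, 2006.
The loaves go into the oven: May 24, 2006 + 6 weeks = Jul 5, 2006.
The loaves are ready to slice: Jul 5, 2006 + 3 weeks = Jul 26, 2006.

July 26, 2006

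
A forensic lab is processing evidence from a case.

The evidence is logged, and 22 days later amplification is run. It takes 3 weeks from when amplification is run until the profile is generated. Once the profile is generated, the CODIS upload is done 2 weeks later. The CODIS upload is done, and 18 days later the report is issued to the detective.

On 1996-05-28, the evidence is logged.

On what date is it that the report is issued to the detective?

The evidence is logged: May 28, 1996.
Amplification is run: May 28, 1996 + 22 days = Jun 19, 1996.
The profile is generated: Jun 19, 1996 + 3 weeks = Jul 10, 1996.
The CODIS upload is done: Jul 10, 1996 + 2 weeks = Jul 24, 1996.
The report is issued to the detective: Jul 24, 1996 + 18 days = Aug 11, 1996.

1996-08-11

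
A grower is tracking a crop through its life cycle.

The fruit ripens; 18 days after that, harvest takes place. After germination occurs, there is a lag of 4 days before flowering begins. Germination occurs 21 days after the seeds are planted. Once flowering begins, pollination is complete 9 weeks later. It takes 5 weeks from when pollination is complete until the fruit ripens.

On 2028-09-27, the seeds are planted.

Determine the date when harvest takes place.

The seeds are planted: Sep 27, 2028.
Germination occurs: Sep 27, 2028 + 21 days = Oct 18, 2028.
Flowering begins: Oct 18, 2028 + 4 days = Oct 22, 2028.
Pollination is complete: Oct 22, 2028 + 9 weeks = Dec 24, 2028.
The fruit ripens: Dec 24, 2028 + 5 weeks = Jan 28, 2029.
Harvest takes place: Jan 28, 2029 + 18 days = Feb 15, 2029.

2029-02-15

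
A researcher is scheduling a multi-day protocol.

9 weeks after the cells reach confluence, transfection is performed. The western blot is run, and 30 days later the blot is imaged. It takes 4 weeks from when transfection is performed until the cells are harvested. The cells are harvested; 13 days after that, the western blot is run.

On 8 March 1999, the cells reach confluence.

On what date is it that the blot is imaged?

The cells reach confluence: Mar 8, 1999.
Transfection is performed: Mar 8, 1999 + 9 weeks = May 10, 1999.
The cells are harvested: May 10, 1999 + 4 weeks = Jun 7, 1999.
The western blot is run: Jun 7, 1999 + 13 days = Jun 20, 1999.
The blot is imaged: Jun 20, 1999 + 30 days = Jul 20, 1999.

20 July 1999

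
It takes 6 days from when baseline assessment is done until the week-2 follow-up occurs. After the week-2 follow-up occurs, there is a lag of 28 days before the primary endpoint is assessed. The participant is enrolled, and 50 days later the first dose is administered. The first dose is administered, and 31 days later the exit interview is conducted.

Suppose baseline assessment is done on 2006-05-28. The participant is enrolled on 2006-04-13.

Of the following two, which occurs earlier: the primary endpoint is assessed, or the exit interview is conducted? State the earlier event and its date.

The primary endpoint is assessed — 2006-07-01

Baseline assessment is done: May 28, 2006.
The week-2 follow-up occurs: May 28, 2006 + 6 days = Jun 3, 2006.
The primary endpoint is assessed: Jun 3, 2006 + 28 days = Jul 1, 2006.
The participant is enrolled: Apr 13, 2006.
The first dose is administered: Apr 13, 2006 + 50 days = Jun 2, 2006.
The exit interview is conducted: Jun 2, 2006 + 31 days = Jul 3, 2006.
Comparing: the primary endpoint is assessed on Jul 1, 2006 vs the exit interview is conducted on Jul 3, 2006. Earlier: the primary endpoint is assessed.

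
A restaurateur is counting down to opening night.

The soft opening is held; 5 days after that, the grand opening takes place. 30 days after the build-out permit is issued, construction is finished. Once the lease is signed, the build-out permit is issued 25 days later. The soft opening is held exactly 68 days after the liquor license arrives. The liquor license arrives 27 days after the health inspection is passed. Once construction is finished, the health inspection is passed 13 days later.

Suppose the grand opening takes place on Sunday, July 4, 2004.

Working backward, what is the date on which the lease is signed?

The grand opening takes place: Jul 4, 2004.
The soft opening is held: Jul 4, 2004 − 5 days = Jun 29, 2004.
The liquor license arrives: Jun 29, 2004 − 68 days = Apr 22, 2004.
The health inspection is passed: Apr 22, 2004 − 27 days = Mar 26, 2004.
Construction is finished: Mar 26, 2004 − 13 days = Mar 13, 2004.
The build-out permit is issued: Mar 13, 2004 − 30 days = Feb 12, 2004.
The lease is signed: Feb 12, 2004 − 25 days = Jan 18, 2004.

Sunday, January 18, 2004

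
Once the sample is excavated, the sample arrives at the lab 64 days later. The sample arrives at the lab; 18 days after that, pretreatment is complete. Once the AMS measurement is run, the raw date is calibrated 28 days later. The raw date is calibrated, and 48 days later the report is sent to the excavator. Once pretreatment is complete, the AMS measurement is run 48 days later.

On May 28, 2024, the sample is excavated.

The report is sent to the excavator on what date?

Dec 20, 2024

The sample is excavated: May 28, 2024.
The sample arrives at the lab: May 28, 2024 + 64 days = Jul 31, 2024.
Pretreatment is complete: Jul 31, 2024 + 18 days = Aug 18, 2024.
The AMS measurement is run: Aug 18, 2024 + 48 days = Oct 5, 2024.
The raw date is calibrated: Oct 5, 2024 + 28 days = Nov 2, 2024.
The report is sent to the excavator: Nov 2, 2024 + 48 days = Dec 20, 2024.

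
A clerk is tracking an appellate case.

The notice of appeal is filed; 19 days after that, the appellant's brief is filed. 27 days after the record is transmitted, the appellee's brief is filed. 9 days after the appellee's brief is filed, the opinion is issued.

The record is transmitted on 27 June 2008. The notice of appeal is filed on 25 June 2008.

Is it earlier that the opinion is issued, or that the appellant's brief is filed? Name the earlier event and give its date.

The appellant's brief is filed — 14 July 2008

The record is transmitted: Jun 27, 2008.
The appellee's brief is filed: Jun 27, 2008 + 27 days = Jul 24, 2008.
The opinion is issued: Jul 24, 2008 + 9 days = Aug 2, 2008.
The notice of appeal is filed: Jun 25, 2008.
The appellant's brief is filed: Jun 25, 2008 + 19 days = Jul 14, 2008.
Comparing: the opinion is issued on Aug 2, 2008 vs the appellant's brief is filed on Jul 14, 2008. Earlier: the appellant's brief is filed.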